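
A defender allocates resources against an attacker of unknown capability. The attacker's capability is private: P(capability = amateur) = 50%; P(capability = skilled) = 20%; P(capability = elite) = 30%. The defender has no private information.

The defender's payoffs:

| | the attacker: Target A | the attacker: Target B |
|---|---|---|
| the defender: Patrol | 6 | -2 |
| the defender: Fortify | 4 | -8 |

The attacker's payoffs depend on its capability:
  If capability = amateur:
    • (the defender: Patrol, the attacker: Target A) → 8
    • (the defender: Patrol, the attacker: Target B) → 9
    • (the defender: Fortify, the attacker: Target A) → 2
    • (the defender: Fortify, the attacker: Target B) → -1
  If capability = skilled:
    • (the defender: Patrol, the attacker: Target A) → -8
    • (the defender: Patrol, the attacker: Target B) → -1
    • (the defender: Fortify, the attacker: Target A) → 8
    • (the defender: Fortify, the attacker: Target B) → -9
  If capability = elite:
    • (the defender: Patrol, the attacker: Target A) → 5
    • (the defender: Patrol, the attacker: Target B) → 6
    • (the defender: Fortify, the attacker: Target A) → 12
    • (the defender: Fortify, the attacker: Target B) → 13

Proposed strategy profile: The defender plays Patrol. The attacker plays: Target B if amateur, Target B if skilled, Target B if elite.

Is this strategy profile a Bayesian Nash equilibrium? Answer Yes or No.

Yes

A profile is a BNE iff every type of every player is best-responding given beliefs about the other side.
The defender plays Patrol: E[Patrol] = 0.5·(-2) + 0.2·(-2) + 0.3·(-2) = -2; E[Fortify] = -8. Best-responding. ✓
The attacker (capability amateur), facing Patrol: Target A gives 8, Target B gives 9. Proposed Target B is best. ✓
The attacker (capability skilled), facing Patrol: Target A gives -8, Target B gives -1. Proposed Target B is best. ✓
The attacker (capability elite), facing Patrol: Target A gives 5, Target B gives 6. Proposed Target B is best. ✓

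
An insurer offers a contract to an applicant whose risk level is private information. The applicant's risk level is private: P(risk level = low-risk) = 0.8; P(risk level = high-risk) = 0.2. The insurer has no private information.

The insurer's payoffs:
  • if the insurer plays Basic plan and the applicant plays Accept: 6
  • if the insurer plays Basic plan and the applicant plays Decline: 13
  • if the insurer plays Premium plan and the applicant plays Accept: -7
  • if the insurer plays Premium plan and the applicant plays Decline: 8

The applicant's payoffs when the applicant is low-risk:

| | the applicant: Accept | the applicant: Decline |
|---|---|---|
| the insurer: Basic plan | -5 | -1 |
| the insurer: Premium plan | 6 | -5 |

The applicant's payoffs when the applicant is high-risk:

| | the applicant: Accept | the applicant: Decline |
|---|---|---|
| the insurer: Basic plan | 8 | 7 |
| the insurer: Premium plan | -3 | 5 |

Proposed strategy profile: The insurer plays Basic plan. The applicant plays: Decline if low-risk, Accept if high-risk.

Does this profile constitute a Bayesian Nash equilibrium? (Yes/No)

Yes

The insurer plays Basic plan: E[Basic plan] = 0.8·(13) + 0.2·(6) = 11.6; E[Premium plan] = 5. Best-responding. ✓
The applicant (risk level low-risk), facing Basic plan: Accept gives -5, Decline gives -1. Proposed Decline is best. ✓
The applicant (risk level high-risk), facing Basic plan: Accept gives 8, Decline gives 7. Proposed Accept is best. ✓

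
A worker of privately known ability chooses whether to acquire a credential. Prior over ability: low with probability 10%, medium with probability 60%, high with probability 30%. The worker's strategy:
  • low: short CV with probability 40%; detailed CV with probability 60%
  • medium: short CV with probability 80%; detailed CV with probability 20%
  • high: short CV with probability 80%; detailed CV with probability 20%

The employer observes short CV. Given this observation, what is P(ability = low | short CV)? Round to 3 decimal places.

0.053

Apply Bayes' rule using the sender's strategy as the likelihood.
P(short CV) = 0.1·0.4 + 0.6·0.8 + 0.3·0.8 = 0.76
P(low | short CV) = (0.1·0.4) / 0.76 = 0.04 / 0.76 = 0.0526316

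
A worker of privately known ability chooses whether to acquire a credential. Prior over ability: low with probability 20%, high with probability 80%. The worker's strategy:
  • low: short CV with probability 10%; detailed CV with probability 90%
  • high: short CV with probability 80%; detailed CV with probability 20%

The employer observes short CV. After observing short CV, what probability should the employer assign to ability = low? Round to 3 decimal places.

0.030

Apply Bayes' rule using the sender's strategy as the likelihood.
P(short CV) = 0.2·0.1 + 0.8·0.8 = 0.66
P(low | short CV) = (0.2·0.1) / 0.66 = 0.02 / 0.66 = 0.030303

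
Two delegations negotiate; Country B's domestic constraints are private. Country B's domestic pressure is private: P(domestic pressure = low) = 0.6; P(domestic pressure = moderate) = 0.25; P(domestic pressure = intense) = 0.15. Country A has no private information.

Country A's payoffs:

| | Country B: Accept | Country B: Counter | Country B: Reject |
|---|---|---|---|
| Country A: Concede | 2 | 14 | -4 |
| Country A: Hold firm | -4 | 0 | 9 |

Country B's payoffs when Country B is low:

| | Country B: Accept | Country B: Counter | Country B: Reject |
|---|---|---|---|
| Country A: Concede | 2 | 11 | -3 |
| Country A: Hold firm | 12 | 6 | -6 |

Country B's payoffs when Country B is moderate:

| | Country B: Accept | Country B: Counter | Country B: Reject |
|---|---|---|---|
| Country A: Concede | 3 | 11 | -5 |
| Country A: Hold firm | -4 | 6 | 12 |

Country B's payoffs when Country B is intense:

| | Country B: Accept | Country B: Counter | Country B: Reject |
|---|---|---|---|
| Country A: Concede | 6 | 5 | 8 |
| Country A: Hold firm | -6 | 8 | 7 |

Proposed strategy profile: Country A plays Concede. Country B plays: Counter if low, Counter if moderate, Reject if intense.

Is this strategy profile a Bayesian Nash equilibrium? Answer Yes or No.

Country A plays Concede: E[Concede] = 0.6·(14) + 0.25·(14) + 0.15·(-4) = 11.3; E[Hold firm] = 1.35. Best-responding. ✓
Country B (domestic pressure low), facing Concede: Accept gives 2, Counter gives 11, Reject gives -3. Proposed Counter is best. ✓
Country B (domestic pressure moderate), facing Concede: Accept gives 3, Counter gives 11, Reject gives -5. Proposed Counter is best. ✓
Country B (domestic pressure intense), facing Concede: Accept gives 6, Counter gives 5, Reject gives 8. Proposed Reject is best. ✓

Yes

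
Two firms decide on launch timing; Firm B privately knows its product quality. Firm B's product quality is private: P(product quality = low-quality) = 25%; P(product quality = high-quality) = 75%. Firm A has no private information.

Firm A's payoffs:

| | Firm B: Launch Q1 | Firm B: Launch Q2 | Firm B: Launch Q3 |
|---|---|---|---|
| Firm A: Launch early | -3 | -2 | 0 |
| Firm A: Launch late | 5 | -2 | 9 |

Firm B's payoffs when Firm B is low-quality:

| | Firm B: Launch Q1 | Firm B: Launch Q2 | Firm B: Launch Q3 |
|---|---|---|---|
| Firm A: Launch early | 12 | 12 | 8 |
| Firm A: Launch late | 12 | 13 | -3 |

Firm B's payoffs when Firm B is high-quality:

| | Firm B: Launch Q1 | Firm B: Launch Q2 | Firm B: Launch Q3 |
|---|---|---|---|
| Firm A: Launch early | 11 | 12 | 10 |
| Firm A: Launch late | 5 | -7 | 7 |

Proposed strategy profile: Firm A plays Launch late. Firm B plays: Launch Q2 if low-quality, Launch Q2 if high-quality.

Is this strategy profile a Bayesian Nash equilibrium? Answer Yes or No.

A profile is a BNE iff every type of every player is best-responding given beliefs about the other side.
Firm A plays Launch late: E[Launch late] = 0.25·(-2) + 0.75·(-2) = -2; E[Launch early] = -2. Best-responding. ✓
Firm B (product quality low-quality), facing Launch late: Launch Q1 gives 12, Launch Q2 gives 13, Launch Q3 gives -3. Proposed Launch Q2 is best. ✓
Firm B (product quality high-quality), facing Launch late: Launch Q1 gives 5, Launch Q2 gives -7, Launch Q3 gives 7. Proposed Launch Q2 is not best — profitable deviation exists. ✗

No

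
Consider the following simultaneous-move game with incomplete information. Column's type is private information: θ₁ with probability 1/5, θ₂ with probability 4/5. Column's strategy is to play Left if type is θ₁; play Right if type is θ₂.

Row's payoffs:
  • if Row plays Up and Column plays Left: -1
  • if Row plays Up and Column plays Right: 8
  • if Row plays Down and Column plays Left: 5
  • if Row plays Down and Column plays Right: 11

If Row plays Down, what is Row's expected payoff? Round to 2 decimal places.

Take the expectation over Column's type, weighting each type's action by its prior probability.
E[Down] = 1/5·5 + 4/5·11 = 1 + 44/5 = 49/5

9.80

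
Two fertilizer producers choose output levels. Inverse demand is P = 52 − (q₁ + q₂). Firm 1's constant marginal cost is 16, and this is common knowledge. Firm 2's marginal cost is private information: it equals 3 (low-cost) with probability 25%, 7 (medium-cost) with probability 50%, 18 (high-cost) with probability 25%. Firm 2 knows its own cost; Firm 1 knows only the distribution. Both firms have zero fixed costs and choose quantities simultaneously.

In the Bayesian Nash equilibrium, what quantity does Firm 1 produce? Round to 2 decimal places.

9.58

Each type of Firm 2 best-responds to q₁; Firm 1 best-responds to the expected q₂ over Firm 2's types.
Firm 2 with cost c maximizes (52 − (q₁+q₂) − c)·q₂, giving q₂(c) = (52 − c − q₁)/2.
E[c₂] = 0.25·3 + 0.5·7 + 0.25·18 = 8.75
Firm 1's FOC against E[q₂] yields q₁ = (52 − 2·16 + E[c₂])/3 = (52 − 32 + 8.75)/3 = 9.58333.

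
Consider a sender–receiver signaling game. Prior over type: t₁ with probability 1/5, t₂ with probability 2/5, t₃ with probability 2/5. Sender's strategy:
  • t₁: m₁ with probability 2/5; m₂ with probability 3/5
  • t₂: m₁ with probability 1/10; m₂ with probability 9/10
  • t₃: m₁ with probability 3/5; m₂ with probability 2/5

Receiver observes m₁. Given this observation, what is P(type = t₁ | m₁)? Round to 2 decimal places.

0.22

P(m₁) = (1/5)·(2/5) + (2/5)·(1/10) + (2/5)·(3/5) = 9/25
P(t₁ | m₁) = ((1/5)·(2/5)) / (9/25) = (2/25) / (9/25) = 2/9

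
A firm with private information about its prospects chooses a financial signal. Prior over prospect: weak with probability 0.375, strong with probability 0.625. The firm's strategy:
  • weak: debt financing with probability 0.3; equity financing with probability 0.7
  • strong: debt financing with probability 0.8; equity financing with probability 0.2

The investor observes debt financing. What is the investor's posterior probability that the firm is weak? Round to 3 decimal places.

P(debt financing) = 0.375·0.3 + 0.625·0.8 = 0.6125
P(weak | debt financing) = (0.375·0.3) / 0.6125 = 0.1125 / 0.6125 = 0.183673

0.184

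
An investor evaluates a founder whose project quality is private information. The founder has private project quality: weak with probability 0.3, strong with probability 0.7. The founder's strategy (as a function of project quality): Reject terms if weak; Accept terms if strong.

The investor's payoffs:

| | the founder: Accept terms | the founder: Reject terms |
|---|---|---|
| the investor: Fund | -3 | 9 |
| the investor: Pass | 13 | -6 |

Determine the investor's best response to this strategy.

Pass

E[Fund] = 0.3·(9) + 0.7·(-3) = 0.6
E[Pass] = 0.3·(-6) + 0.7·(13) = 7.3
Best response: Pass (7.3 is the largest).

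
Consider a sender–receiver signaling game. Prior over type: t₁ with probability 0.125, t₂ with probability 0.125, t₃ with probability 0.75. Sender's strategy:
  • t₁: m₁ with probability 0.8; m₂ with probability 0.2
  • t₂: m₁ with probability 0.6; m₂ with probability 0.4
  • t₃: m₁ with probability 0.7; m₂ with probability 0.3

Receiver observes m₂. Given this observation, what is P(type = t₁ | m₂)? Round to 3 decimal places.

0.083

Apply Bayes' rule using the sender's strategy as the likelihood.
P(m₂) = 0.125·0.2 + 0.125·0.4 + 0.75·0.3 = 0.3
P(t₁ | m₂) = (0.125·0.2) / 0.3 = 0.025 / 0.3 = 0.0833333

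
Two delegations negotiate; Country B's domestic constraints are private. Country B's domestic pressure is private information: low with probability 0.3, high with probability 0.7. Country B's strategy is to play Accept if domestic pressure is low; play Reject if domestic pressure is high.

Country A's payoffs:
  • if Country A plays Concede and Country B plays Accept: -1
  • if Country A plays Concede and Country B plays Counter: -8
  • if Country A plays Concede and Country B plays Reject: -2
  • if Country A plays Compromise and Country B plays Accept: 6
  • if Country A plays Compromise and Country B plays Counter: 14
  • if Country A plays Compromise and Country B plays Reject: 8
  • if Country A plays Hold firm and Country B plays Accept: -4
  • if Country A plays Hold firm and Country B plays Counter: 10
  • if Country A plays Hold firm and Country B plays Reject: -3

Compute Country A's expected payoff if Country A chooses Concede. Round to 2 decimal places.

-1.70

E[Concede] = 0.3·(-1) + 0.7·(-2) = (-0.3) + (-1.4) = -1.7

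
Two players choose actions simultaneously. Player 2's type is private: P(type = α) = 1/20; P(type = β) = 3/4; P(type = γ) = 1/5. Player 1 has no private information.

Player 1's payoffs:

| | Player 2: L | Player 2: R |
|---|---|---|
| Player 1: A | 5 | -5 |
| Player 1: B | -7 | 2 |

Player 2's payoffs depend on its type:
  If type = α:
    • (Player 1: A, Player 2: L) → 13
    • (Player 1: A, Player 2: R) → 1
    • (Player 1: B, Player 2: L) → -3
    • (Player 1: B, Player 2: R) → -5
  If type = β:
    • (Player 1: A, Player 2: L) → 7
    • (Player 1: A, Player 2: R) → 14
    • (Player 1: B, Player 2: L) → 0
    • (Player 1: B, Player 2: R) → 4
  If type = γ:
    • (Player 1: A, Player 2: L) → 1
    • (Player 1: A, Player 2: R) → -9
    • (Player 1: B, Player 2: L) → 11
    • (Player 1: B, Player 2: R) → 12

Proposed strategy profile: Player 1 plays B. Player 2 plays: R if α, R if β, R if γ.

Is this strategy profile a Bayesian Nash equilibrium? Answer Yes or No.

No

A profile is a BNE iff every type of every player is best-responding given beliefs about the other side.
Player 1 plays B: E[B] = 1/20·(2) + 3/4·(2) + 1/5·(2) = 2; E[A] = -5. Best-responding. ✓
Player 2 (type α), facing B: L gives -3, R gives -5. Proposed R is not best — profitable deviation exists. ✗
Player 2 (type β), facing B: L gives 0, R gives 4. Proposed R is best. ✓
Player 2 (type γ), facing B: L gives 11, R gives 12. Proposed R is best. ✓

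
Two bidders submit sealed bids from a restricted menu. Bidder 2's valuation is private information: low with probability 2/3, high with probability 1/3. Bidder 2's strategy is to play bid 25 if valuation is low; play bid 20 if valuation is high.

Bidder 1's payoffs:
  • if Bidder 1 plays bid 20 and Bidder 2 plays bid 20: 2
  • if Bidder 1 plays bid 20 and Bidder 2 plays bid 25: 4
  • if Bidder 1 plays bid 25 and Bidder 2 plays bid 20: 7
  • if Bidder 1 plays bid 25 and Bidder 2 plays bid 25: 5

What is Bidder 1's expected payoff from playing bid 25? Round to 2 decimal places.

5.67

Take the expectation over Bidder 2's valuation, weighting each type's action by its prior probability.
E[bid 25] = 2/3·5 + 1/3·7 = 10/3 + 7/3 = 17/3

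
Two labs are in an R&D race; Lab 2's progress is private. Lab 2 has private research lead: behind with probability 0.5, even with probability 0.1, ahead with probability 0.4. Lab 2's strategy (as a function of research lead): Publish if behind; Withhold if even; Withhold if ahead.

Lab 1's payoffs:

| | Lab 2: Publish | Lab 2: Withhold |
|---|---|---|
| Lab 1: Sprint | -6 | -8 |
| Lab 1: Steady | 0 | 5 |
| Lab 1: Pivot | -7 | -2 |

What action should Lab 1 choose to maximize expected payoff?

Steady

Compute Lab 1's expected payoff for each action, taking the expectation over Lab 2's type.
E[Sprint] = 0.5·(-6) + 0.1·(-8) + 0.4·(-8) = -7
E[Steady] = 0.5·(0) + 0.1·(5) + 0.4·(5) = 2.5
E[Pivot] = 0.5·(-7) + 0.1·(-2) + 0.4·(-2) = -4.5
Best response: Steady (2.5 is the largest).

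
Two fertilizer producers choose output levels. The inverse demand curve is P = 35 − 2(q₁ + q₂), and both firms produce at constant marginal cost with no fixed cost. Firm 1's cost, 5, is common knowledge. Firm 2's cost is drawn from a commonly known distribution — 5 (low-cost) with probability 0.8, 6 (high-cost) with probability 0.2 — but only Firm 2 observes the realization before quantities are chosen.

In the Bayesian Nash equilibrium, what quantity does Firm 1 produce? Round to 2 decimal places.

5.03

Firm 2 with cost c maximizes (35 − 2(q₁+q₂) − c)·q₂, giving q₂(c) = (35 − c − 2q₁)/4.
E[c₂] = 0.8·5 + 0.2·6 = 5.2
Firm 1's FOC against E[q₂] yields q₁ = (35 − 2·5 + E[c₂])/6 = (35 − 10 + 5.2)/6 = 5.03333.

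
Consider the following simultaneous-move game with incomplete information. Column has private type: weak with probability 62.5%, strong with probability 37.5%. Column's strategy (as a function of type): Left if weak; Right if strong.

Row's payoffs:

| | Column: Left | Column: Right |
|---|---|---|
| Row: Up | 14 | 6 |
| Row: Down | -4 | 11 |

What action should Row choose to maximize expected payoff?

E[Up] = 0.625·(14) + 0.375·(6) = 11
E[Down] = 0.625·(-4) + 0.375·(11) = 1.625
Best response: Up (11 is the largest).

Up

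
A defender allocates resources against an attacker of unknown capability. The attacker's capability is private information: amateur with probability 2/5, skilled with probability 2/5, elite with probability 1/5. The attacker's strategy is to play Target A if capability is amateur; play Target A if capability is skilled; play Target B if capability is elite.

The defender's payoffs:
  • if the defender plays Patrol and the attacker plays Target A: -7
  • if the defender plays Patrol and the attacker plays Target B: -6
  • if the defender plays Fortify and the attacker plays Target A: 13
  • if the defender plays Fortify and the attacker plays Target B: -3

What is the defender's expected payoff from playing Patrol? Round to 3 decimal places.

E[Patrol] = 2/5·(-7) + 2/5·(-7) + 1/5·(-6) = (-14/5) + (-14/5) + (-6/5) = -34/5

-6.800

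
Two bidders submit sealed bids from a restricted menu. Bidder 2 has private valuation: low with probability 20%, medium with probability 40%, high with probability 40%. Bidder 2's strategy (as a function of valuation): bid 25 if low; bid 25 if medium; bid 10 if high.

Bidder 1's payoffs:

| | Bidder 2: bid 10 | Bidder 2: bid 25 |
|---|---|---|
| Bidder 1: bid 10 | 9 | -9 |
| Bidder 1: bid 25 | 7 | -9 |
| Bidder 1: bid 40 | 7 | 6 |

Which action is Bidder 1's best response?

Compute Bidder 1's expected payoff for each action, taking the expectation over Bidder 2's type.
E[bid 10] = 0.2·(-9) + 0.4·(-9) + 0.4·(9) = -1.8
E[bid 25] = 0.2·(-9) + 0.4·(-9) + 0.4·(7) = -2.6
E[bid 40] = 0.2·(6) + 0.4·(6) + 0.4·(7) = 6.4
Best response: bid 40 (6.4 is the largest).

bid 40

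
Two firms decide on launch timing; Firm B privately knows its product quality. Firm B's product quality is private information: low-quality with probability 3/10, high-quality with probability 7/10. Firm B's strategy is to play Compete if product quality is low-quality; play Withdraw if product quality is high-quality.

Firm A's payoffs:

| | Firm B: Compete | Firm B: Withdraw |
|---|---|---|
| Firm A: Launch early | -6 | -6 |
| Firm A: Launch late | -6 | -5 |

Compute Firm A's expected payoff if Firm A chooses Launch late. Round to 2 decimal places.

-5.30

Take the expectation over Firm B's product quality, weighting each type's action by its prior probability.
E[Launch late] = 3/10·(-6) + 7/10·(-5) = (-9/5) + (-7/2) = -53/10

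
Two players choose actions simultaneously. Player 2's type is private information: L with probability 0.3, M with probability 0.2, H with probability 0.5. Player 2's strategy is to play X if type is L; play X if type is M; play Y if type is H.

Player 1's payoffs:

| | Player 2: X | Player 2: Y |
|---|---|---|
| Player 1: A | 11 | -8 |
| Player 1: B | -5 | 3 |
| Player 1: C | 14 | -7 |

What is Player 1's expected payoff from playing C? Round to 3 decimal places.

3.500

E[C] = 0.3·14 + 0.2·14 + 0.5·(-7) = 4.2 + 2.8 + (-3.5) = 3.5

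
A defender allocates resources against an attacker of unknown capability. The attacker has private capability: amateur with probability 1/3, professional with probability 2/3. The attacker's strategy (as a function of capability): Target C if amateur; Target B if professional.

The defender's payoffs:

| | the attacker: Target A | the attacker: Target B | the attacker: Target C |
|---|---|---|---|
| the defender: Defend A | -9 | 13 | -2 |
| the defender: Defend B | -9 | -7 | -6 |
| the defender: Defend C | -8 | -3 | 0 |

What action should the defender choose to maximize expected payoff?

E[Defend A] = 1/3·(-2) + 2/3·(13) = 8
E[Defend B] = 1/3·(-6) + 2/3·(-7) = -20/3
E[Defend C] = 1/3·(0) + 2/3·(-3) = -2
Best response: Defend A (8 is the largest).

Defend A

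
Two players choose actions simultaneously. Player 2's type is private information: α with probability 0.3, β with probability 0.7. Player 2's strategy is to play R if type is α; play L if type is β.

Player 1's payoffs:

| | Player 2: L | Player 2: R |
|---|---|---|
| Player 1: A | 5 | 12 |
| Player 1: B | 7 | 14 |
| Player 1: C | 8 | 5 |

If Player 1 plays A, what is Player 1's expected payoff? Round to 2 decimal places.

7.10

E[A] = 0.3·12 + 0.7·5 = 3.6 + 3.5 = 7.1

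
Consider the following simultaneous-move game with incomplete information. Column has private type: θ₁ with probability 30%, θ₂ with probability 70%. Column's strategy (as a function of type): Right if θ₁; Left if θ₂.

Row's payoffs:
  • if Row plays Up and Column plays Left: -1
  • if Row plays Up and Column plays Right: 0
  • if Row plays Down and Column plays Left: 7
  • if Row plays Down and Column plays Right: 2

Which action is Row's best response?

E[Up] = 0.3·(0) + 0.7·(-1) = -0.7
E[Down] = 0.3·(2) + 0.7·(7) = 5.5
Best response: Down (5.5 is the largest).

Down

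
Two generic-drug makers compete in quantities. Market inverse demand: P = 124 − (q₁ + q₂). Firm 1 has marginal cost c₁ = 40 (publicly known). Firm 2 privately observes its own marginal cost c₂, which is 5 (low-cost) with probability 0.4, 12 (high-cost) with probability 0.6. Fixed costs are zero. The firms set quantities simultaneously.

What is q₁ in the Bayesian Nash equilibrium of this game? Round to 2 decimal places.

17.73

Type-c best response for Firm 2: q₂(c) = (124 − c)/2 − q₁/2.
Firm 1 maximizes expected profit; its first-order condition is 124 − 2q₁ − E[q₂] − 40 = 0.
Substituting E[q₂] and solving: E[c₂] = 9.2, so q₁ = (124 − 2·40 + 9.2)/3 = 17.7333.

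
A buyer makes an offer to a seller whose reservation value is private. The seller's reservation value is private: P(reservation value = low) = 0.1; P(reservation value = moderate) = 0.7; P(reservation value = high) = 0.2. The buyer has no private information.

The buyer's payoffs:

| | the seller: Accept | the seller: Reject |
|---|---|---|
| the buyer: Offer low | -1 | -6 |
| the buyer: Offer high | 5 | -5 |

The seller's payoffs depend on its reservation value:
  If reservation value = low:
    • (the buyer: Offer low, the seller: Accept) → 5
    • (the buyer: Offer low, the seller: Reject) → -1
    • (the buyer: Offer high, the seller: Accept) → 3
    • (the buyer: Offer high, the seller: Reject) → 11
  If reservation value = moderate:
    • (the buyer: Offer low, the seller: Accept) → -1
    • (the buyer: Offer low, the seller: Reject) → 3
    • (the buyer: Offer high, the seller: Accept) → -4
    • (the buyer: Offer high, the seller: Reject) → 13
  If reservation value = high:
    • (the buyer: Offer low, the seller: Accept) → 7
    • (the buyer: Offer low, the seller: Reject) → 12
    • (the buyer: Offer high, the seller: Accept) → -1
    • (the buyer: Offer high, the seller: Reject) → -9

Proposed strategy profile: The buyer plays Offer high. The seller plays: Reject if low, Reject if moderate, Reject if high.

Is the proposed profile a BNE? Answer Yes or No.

The buyer plays Offer high: E[Offer high] = 0.1·(-5) + 0.7·(-5) + 0.2·(-5) = -5; E[Offer low] = -6. Best-responding. ✓
The seller (reservation value low), facing Offer high: Accept gives 3, Reject gives 11. Proposed Reject is best. ✓
The seller (reservation value moderate), facing Offer high: Accept gives -4, Reject gives 13. Proposed Reject is best. ✓
The seller (reservation value high), facing Offer high: Accept gives -1, Reject gives -9. Proposed Reject is not best — profitable deviation exists. ✗

No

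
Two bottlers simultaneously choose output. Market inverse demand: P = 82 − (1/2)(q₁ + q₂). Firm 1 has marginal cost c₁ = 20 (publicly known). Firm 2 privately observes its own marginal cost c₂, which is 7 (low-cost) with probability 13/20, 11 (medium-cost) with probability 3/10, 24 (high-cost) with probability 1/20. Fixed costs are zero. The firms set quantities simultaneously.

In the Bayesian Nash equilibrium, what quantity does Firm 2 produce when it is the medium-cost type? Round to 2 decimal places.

53.98

Type-c best response for Firm 2: q₂(c) = (82 − c) − q₁/2.
Firm 1 maximizes expected profit; its first-order condition is 82 − q₁ − (1/2)E[q₂] − 20 = 0.
Substituting E[q₂] and solving: E[c₂] = 9.05, so q₁ = (82 − 2·20 + 9.05)/(3/2) = 34.0333.
q₂(medium-cost) = (82 − 11 − (1/2)·34.0333) = 53.9833.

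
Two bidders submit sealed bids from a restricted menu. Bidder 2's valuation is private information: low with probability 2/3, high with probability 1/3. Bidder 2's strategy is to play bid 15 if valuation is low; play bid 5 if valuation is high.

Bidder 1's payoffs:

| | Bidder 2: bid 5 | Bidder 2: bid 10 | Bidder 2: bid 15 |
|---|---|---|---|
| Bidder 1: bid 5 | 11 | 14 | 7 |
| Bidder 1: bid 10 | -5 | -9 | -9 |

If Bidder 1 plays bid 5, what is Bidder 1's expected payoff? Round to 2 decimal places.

E[bid 5] = 2/3·7 + 1/3·11 = 14/3 + 11/3 = 25/3

8.33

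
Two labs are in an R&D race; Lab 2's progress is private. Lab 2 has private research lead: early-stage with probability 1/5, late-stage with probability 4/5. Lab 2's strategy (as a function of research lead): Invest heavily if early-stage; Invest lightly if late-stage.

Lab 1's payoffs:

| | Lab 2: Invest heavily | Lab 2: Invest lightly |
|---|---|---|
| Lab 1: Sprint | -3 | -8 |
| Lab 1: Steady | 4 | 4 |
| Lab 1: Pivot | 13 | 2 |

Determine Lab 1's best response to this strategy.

Pivot

E[Sprint] = 1/5·(-3) + 4/5·(-8) = -7
E[Steady] = 1/5·(4) + 4/5·(4) = 4
E[Pivot] = 1/5·(13) + 4/5·(2) = 21/5
Best response: Pivot (21/5 is the largest).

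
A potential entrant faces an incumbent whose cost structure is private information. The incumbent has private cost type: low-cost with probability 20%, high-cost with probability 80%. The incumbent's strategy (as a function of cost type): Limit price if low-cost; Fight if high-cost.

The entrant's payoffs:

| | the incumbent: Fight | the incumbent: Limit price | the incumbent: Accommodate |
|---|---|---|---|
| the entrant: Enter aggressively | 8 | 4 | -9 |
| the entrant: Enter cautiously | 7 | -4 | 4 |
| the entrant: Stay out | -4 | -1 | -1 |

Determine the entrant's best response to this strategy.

Enter aggressively

Compute the entrant's expected payoff for each action, taking the expectation over the incumbent's type.
E[Enter aggressively] = 0.2·(4) + 0.8·(8) = 7.2
E[Enter cautiously] = 0.2·(-4) + 0.8·(7) = 4.8
E[Stay out] = 0.2·(-1) + 0.8·(-4) = -3.4
Best response: Enter aggressively (7.2 is the largest).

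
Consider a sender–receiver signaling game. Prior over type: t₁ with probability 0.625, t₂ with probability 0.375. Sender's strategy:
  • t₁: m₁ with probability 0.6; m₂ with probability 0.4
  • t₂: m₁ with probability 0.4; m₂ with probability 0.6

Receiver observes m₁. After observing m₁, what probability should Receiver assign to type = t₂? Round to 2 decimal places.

P(m₁) = 0.625·0.6 + 0.375·0.4 = 0.525
P(t₂ | m₁) = (0.375·0.4) / 0.525 = 0.15 / 0.525 = 0.285714

0.29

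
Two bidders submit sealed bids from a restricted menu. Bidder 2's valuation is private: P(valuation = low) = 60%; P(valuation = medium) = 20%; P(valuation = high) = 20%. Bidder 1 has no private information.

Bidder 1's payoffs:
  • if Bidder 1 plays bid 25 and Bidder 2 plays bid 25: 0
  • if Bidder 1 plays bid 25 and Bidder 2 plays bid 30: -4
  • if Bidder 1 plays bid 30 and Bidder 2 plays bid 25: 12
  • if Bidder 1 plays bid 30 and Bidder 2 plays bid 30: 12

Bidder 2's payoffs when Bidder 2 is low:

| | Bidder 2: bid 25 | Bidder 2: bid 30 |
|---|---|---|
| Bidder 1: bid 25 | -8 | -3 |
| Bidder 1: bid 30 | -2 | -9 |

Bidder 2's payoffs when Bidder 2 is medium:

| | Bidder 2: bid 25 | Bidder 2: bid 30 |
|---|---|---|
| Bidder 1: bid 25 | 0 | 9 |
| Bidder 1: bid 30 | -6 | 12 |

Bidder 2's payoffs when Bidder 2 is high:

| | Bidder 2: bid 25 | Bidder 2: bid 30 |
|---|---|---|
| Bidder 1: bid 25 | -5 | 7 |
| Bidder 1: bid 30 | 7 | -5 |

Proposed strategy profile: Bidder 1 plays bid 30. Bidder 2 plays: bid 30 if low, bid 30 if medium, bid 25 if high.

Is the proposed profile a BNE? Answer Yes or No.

No

A profile is a BNE iff every type of every player is best-responding given beliefs about the other side.
Bidder 1 plays bid 30: E[bid 30] = 0.6·(12) + 0.2·(12) + 0.2·(12) = 12; E[bid 25] = -3.2. Best-responding. ✓
Bidder 2 (valuation low), facing bid 30: bid 25 gives -2, bid 30 gives -9. Proposed bid 30 is not best — profitable deviation exists. ✗
Bidder 2 (valuation medium), facing bid 30: bid 25 gives -6, bid 30 gives 12. Proposed bid 30 is best. ✓
Bidder 2 (valuation high), facing bid 30: bid 25 gives 7, bid 30 gives -5. Proposed bid 25 is best. ✓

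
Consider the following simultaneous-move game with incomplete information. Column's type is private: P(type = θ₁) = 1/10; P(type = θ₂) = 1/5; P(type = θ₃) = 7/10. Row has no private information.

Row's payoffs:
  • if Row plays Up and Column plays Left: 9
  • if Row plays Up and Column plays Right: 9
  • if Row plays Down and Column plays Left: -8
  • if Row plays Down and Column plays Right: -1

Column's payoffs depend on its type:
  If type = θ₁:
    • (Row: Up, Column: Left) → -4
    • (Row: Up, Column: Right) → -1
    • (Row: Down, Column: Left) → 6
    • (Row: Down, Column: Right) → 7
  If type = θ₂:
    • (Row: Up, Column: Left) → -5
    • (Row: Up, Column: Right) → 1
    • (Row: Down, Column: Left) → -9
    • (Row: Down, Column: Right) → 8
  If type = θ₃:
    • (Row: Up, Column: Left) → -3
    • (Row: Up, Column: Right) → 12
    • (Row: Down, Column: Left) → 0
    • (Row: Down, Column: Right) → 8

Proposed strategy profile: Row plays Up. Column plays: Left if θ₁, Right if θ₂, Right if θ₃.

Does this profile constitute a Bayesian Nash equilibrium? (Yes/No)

A profile is a BNE iff every type of every player is best-responding given beliefs about the other side.
Row plays Up: E[Up] = 1/10·(9) + 1/5·(9) + 7/10·(9) = 9; E[Down] = -17/10. Best-responding. ✓
Column (type θ₁), facing Up: Left gives -4, Right gives -1. Proposed Left is not best — profitable deviation exists. ✗
Column (type θ₂), facing Up: Left gives -5, Right gives 1. Proposed Right is best. ✓
Column (type θ₃), facing Up: Left gives -3, Right gives 12. Proposed Right is best. ✓

No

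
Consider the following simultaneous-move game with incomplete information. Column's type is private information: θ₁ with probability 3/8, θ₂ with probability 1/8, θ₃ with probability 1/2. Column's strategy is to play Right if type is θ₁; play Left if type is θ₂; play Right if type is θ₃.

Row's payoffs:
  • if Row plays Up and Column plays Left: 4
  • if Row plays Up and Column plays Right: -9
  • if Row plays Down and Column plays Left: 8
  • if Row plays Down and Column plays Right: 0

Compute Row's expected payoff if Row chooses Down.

E[Down] = 3/8·0 + 1/8·8 + 1/2·0 = 0 + 1 + 0 = 1

1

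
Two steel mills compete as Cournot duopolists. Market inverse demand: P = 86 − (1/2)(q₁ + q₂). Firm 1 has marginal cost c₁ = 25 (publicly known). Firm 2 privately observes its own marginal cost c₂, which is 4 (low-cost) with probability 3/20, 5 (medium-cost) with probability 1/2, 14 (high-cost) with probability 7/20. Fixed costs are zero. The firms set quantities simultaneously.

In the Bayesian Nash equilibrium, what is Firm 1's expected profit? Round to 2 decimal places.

Firm 2 with cost c maximizes (86 − (1/2)(q₁+q₂) − c)·q₂, giving q₂(c) = (86 − c − (1/2)q₁).
E[c₂] = 3/20·4 + 1/2·5 + 7/20·14 = 8
Firm 1's FOC against E[q₂] yields q₁ = (86 − 2·25 + E[c₂])/(3/2) = (86 − 50 + 8)/(3/2) = 29.3333.
E[P] = 86 − (1/2)·(q₁ + E[q₂]) = 39.6667; Firm 1's expected profit = (E[P] − 25)·q₁ = (39.6667 − 25)·29.3333 = 430.222.

430.22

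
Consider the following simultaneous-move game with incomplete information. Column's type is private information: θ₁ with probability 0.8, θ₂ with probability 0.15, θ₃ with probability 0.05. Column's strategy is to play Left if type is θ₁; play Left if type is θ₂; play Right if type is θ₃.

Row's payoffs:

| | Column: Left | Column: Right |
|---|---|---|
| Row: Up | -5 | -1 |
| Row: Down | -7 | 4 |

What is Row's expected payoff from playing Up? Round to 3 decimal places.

-4.800

E[Up] = 0.8·(-5) + 0.15·(-5) + 0.05·(-1) = (-4) + (-0.75) + (-0.05) = -4.8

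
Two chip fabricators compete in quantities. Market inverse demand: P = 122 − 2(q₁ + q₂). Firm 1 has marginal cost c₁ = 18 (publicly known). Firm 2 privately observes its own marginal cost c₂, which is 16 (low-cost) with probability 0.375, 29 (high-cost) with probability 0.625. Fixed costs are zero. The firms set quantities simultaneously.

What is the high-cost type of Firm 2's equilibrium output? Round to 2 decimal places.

14.07

Type-c best response for Firm 2: q₂(c) = (122 − c)/4 − q₁/2.
Firm 1 maximizes expected profit; its first-order condition is 122 − 4q₁ − 2E[q₂] − 18 = 0.
Substituting E[q₂] and solving: E[c₂] = 24.125, so q₁ = (122 − 2·18 + 24.125)/6 = 18.3542.
q₂(high-cost) = (122 − 29 − 2·18.3542)/4 = 14.0729.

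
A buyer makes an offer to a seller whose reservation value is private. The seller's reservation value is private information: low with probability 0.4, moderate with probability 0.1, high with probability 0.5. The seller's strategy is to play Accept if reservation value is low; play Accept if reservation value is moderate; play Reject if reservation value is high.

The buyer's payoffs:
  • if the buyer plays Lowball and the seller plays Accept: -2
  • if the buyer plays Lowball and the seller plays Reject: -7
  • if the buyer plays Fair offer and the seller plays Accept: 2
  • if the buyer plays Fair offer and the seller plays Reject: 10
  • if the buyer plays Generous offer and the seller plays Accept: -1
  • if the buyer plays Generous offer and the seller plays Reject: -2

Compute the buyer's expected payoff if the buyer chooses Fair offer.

6

E[Fair offer] = 0.4·2 + 0.1·2 + 0.5·10 = 0.8 + 0.2 + 5 = 6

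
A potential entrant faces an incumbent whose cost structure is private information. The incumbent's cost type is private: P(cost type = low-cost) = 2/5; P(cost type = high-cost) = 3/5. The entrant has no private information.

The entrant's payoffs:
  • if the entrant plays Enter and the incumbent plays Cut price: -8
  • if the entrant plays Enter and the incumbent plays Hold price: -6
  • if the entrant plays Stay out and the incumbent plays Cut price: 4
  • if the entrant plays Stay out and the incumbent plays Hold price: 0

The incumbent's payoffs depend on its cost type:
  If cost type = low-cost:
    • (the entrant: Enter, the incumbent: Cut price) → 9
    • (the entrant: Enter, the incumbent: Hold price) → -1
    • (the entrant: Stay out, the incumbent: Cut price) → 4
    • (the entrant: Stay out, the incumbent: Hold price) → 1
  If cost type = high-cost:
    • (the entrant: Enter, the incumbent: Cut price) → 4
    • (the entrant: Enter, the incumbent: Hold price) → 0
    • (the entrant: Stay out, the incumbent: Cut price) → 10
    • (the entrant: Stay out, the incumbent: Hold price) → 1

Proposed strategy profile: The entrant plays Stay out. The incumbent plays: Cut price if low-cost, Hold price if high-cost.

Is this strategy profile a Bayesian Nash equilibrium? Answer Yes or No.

A profile is a BNE iff every type of every player is best-responding given beliefs about the other side.
The entrant plays Stay out: E[Stay out] = 2/5·(4) + 3/5·(0) = 8/5; E[Enter] = -34/5. Best-responding. ✓
The incumbent (cost type low-cost), facing Stay out: Cut price gives 4, Hold price gives 1. Proposed Cut price is best. ✓
The incumbent (cost type high-cost), facing Stay out: Cut price gives 10, Hold price gives 1. Proposed Hold price is not best — profitable deviation exists. ✗

No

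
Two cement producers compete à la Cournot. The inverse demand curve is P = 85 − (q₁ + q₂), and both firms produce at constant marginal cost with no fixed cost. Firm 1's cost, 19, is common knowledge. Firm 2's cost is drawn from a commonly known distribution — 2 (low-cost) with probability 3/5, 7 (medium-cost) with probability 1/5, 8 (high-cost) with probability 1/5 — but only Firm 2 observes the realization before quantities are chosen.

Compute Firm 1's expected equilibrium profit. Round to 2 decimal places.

291.27

Firm 2 with cost c maximizes (85 − (q₁+q₂) − c)·q₂, giving q₂(c) = (85 − c − q₁)/2.
E[c₂] = 3/5·2 + 1/5·7 + 1/5·8 = 4.2
Firm 1's FOC against E[q₂] yields q₁ = (85 − 2·19 + E[c₂])/3 = (85 − 38 + 4.2)/3 = 17.0667.
E[P] = 85 − (q₁ + E[q₂]) = 36.0667; Firm 1's expected profit = (E[P] − 19)·q₁ = (36.0667 − 19)·17.0667 = 291.271.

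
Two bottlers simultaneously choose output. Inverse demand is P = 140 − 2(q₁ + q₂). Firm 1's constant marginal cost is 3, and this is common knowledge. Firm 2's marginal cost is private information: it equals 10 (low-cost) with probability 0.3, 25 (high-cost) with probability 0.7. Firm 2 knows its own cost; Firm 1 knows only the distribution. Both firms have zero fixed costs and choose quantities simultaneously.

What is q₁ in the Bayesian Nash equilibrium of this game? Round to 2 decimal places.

Firm 2 with cost c maximizes (140 − 2(q₁+q₂) − c)·q₂, giving q₂(c) = (140 − c − 2q₁)/4.
E[c₂] = 0.3·10 + 0.7·25 = 20.5
Firm 1's FOC against E[q₂] yields q₁ = (140 − 2·3 + E[c₂])/6 = (140 − 6 + 20.5)/6 = 25.75.

25.75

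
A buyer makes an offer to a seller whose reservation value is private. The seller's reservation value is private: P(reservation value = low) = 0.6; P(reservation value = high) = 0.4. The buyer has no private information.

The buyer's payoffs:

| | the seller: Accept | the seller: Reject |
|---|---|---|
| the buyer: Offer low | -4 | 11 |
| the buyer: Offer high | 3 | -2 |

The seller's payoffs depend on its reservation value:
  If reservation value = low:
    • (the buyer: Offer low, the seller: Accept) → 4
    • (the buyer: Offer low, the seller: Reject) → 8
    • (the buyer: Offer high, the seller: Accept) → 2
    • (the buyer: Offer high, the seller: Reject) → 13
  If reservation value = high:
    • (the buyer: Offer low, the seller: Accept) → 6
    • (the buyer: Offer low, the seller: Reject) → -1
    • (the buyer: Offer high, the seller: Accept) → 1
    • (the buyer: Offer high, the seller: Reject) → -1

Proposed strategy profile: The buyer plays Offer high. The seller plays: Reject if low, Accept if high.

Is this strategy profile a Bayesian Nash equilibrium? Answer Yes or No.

No

A profile is a BNE iff every type of every player is best-responding given beliefs about the other side.
The buyer plays Offer high: E[Offer high] = 0.6·(-2) + 0.4·(3) = 0; E[Offer low] = 5. Not best-responding. ✗
The seller (reservation value low), facing Offer high: Accept gives 2, Reject gives 13. Proposed Reject is best. ✓
The seller (reservation value high), facing Offer high: Accept gives 1, Reject gives -1. Proposed Accept is best. ✓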